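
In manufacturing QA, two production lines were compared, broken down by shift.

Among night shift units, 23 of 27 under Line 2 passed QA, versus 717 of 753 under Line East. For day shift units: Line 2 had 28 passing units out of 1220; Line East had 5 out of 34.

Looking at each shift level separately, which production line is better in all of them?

Line East

Night shift: Line 2 23/27 = 85.2%, Line East 717/753 = 95.2% → Line East
Day shift: Line 2 28/1220 = 2.3%, Line East 5/34 = 14.7% → Line East
Line East has the higher rate in both groups.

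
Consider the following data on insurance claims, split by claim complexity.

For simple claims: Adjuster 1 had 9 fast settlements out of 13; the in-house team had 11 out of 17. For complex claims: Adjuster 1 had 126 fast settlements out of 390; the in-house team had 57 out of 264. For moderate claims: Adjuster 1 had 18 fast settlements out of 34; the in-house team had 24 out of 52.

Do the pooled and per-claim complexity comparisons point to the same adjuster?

Yes

Simple: Adjuster 1 9/13 = 69.2%, the in-house team 11/17 = 64.7% → Adjuster 1
Complex: Adjuster 1 126/390 = 32.3%, the in-house team 57/264 = 21.6% → Adjuster 1
Moderate: Adjuster 1 18/34 = 52.9%, the in-house team 24/52 = 46.2% → Adjuster 1
Overall: Adjuster 1 153/437 = 35.0%, the in-house team 92/333 = 27.6% → Adjuster 1
Adjuster 1 wins overall and in every claim group — no reversal.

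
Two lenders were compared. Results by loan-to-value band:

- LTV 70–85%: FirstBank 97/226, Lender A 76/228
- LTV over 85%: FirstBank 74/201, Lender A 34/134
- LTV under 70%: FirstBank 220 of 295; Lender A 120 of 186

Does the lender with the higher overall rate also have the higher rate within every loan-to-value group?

Yes

LTV 70–85%: FirstBank 97/226 = 42.9%, Lender A 76/228 = 33.3% → FirstBank
LTV over 85%: FirstBank 74/201 = 36.8%, Lender A 34/134 = 25.4% → FirstBank
LTV under 70%: FirstBank 220/295 = 74.6%, Lender A 120/186 = 64.5% → FirstBank
Overall: FirstBank 391/722 = 54.2%, Lender A 230/548 = 42.0% → FirstBank
FirstBank wins overall and in every loan-to-value group — no reversal.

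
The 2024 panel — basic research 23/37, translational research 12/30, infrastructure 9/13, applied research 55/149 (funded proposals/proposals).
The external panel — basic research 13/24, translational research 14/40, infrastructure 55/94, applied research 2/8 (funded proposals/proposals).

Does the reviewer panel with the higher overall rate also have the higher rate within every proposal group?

Basic research: the 2024 panel 23/37 = 62.2%, the external panel 13/24 = 54.2% → the 2024 panel
Translational research: the 2024 panel 12/30 = 40.0%, the external panel 14/40 = 35.0% → the 2024 panel
Infrastructure: the 2024 panel 9/13 = 69.2%, the external panel 55/94 = 58.5% → the 2024 panel
Applied research: the 2024 panel 55/149 = 36.9%, the external panel 2/8 = 25.0% → the 2024 panel
Overall: the 2024 panel 99/229 = 43.2%, the external panel 84/166 = 50.6% → the external panel
The 2024 panel wins each proposal group but the external panel wins overall — the comparison reverses. The 2024 panel's proposals skew toward applied research, which has a lower base rate.

No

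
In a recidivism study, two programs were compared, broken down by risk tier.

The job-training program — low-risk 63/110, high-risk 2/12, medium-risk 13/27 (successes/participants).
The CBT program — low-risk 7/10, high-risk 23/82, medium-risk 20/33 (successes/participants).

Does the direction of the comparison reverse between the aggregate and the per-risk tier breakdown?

Low-risk: the job-training program 63/110 = 57.3%, the CBT program 7/10 = 70.0% → the CBT program
High-risk: the job-training program 2/12 = 16.7%, the CBT program 23/82 = 28.0% → the CBT program
Medium-risk: the job-training program 13/27 = 48.1%, the CBT program 20/33 = 60.6% → the CBT program
Overall: the job-training program 78/149 = 52.3%, the CBT program 50/125 = 40.0% → the job-training program
The CBT program wins each risk group but the job-training program wins overall — the comparison reverses. The CBT program's participants skew toward high-risk, which has a lower base rate.

Yes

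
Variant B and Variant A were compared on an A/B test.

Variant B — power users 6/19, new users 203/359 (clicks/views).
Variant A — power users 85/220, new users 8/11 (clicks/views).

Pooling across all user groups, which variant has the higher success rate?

Power users: Variant B 6/19 = 31.6%, Variant A 85/220 = 38.6% → Variant A
New users: Variant B 203/359 = 56.5%, Variant A 8/11 = 72.7% → Variant A
Overall: Variant B 209/378 = 55.3%, Variant A 93/231 = 40.3% → Variant B
(Variant A wins every user group but Variant B wins overall — Variant A's views skew toward the low-rate power users group.)

Variant B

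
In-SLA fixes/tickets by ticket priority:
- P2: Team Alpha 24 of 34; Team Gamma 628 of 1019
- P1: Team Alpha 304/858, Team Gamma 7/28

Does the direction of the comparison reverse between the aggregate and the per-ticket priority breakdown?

Yes

P2: Team Alpha 24/34 = 70.6%, Team Gamma 628/1019 = 61.6% → Team Alpha
P1: Team Alpha 304/858 = 35.4%, Team Gamma 7/28 = 25.0% → Team Alpha
Overall: Team Alpha 328/892 = 36.8%, Team Gamma 635/1047 = 60.6% → Team Gamma
Team Alpha wins each ticket group but Team Gamma wins overall — the comparison reverses. Team Alpha's tickets skew toward P1, which has a lower base rate.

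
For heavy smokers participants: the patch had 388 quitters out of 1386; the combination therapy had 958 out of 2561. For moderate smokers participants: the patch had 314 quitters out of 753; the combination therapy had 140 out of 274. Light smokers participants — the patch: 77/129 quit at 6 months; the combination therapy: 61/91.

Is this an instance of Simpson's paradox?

Heavy smokers: the patch 388/1386 = 28.0%, the combination therapy 958/2561 = 37.4% → the combination therapy
Moderate smokers: the patch 314/753 = 41.7%, the combination therapy 140/274 = 51.1% → the combination therapy
Light smokers: the patch 77/129 = 59.7%, the combination therapy 61/91 = 67.0% → the combination therapy
Overall: the patch 779/2268 = 34.3%, the combination therapy 1159/2926 = 39.6% → the combination therapy
The combination therapy wins overall and in every dependence group — no reversal.

No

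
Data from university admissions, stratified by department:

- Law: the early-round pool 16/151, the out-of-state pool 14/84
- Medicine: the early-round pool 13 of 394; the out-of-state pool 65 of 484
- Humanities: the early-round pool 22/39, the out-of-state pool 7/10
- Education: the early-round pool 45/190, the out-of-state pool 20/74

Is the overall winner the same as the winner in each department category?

Law: the early-round pool 16/151 = 10.6%, the out-of-state pool 14/84 = 16.7% → the out-of-state pool
Medicine: the early-round pool 13/394 = 3.3%, the out-of-state pool 65/484 = 13.4% → the out-of-state pool
Humanities: the early-round pool 22/39 = 56.4%, the out-of-state pool 7/10 = 70.0% → the out-of-state pool
Education: the early-round pool 45/190 = 23.7%, the out-of-state pool 20/74 = 27.0% → the out-of-state pool
Overall: the early-round pool 96/774 = 12.4%, the out-of-state pool 106/652 = 16.3% → the out-of-state pool
The out-of-state pool wins overall and in every department group — no reversal.

Yes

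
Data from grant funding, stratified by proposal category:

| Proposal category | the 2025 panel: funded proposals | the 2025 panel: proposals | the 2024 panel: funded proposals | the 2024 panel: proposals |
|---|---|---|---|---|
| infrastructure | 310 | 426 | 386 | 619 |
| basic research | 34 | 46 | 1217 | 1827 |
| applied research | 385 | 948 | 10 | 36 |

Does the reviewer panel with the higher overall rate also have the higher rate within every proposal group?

Infrastructure: the 2025 panel 310/426 = 72.8%, the 2024 panel 386/619 = 62.4% → the 2025 panel
Basic research: the 2025 panel 34/46 = 73.9%, the 2024 panel 1217/1827 = 66.6% → the 2025 panel
Applied research: the 2025 panel 385/948 = 40.6%, the 2024 panel 10/36 = 27.8% → the 2025 panel
Overall: the 2025 panel 729/1420 = 51.3%, the 2024 panel 1613/2482 = 65.0% → the 2024 panel
The 2025 panel wins each proposal group but the 2024 panel wins overall — the comparison reverses. The 2025 panel's proposals skew toward applied research, which has a lower base rate.

No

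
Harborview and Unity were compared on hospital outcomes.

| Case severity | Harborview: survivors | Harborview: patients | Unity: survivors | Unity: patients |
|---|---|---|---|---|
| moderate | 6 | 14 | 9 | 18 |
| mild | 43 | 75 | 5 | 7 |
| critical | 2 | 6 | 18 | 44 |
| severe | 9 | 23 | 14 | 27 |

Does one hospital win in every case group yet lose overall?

Moderate: Harborview 6/14 = 42.9%, Unity 9/18 = 50.0% → Unity
Mild: Harborview 43/75 = 57.3%, Unity 5/7 = 71.4% → Unity
Critical: Harborview 2/6 = 33.3%, Unity 18/44 = 40.9% → Unity
Severe: Harborview 9/23 = 39.1%, Unity 14/27 = 51.9% → Unity
Overall: Harborview 60/118 = 50.8%, Unity 46/96 = 47.9% → Harborview
Unity wins each case group but Harborview wins overall — the comparison reverses. Unity's patients skew toward critical, which has a lower base rate.

Yes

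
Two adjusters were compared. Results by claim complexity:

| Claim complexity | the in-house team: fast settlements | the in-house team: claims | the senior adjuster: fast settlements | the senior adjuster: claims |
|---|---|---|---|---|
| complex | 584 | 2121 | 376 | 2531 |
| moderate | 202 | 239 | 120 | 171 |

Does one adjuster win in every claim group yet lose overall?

No

Complex: the in-house team 584/2121 = 27.5%, the senior adjuster 376/2531 = 14.9% → the in-house team
Moderate: the in-house team 202/239 = 84.5%, the senior adjuster 120/171 = 70.2% → the in-house team
Overall: the in-house team 786/2360 = 33.3%, the senior adjuster 496/2702 = 18.4% → the in-house team
The in-house team wins overall and in every claim group — no reversal.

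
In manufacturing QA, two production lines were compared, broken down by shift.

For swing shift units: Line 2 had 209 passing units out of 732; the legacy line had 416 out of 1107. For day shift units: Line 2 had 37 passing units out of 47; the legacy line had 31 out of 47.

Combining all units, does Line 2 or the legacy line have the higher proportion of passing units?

Swing shift: Line 2 209/732 = 28.6%, the legacy line 416/1107 = 37.6% → the legacy line
Day shift: Line 2 37/47 = 78.7%, the legacy line 31/47 = 66.0% → Line 2
Overall: Line 2 246/779 = 31.6%, the legacy line 447/1154 = 38.7% → the legacy line
(Neither sweeps every shift group, but the legacy line has the higher pooled rate.)

the legacy line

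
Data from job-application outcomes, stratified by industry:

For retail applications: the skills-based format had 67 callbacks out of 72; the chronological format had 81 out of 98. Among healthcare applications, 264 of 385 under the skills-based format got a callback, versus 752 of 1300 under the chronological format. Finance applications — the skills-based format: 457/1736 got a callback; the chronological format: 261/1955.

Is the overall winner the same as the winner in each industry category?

Retail: the skills-based format 67/72 = 93.1%, the chronological format 81/98 = 82.7% → the skills-based format
Healthcare: the skills-based format 264/385 = 68.6%, the chronological format 752/1300 = 57.8% → the skills-based format
Finance: the skills-based format 457/1736 = 26.3%, the chronological format 261/1955 = 13.4% → the skills-based format
Overall: the skills-based format 788/2193 = 35.9%, the chronological format 1094/3353 = 32.6% → the skills-based format
The skills-based format wins overall and in every industry group — no reversal.

Yes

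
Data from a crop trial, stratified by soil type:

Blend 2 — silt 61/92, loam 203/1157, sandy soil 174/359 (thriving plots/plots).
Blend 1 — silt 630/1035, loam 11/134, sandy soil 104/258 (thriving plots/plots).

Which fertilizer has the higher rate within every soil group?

Silt: Blend 2 61/92 = 66.3%, Blend 1 630/1035 = 60.9% → Blend 2
Loam: Blend 2 203/1157 = 17.5%, Blend 1 11/134 = 8.2% → Blend 2
Sandy soil: Blend 2 174/359 = 48.5%, Blend 1 104/258 = 40.3% → Blend 2
Blend 2 has the higher rate in all 3 groups.

Blend 2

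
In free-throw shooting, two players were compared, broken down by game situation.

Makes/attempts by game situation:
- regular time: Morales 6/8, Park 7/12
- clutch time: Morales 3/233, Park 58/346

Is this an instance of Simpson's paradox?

Regular time: Morales 6/8 = 75.0%, Park 7/12 = 58.3% → Morales
Clutch time: Morales 3/233 = 1.3%, Park 58/346 = 16.8% → Park
Overall: Morales 9/241 = 3.7%, Park 65/358 = 18.2% → Park
Neither sweeps: Morales wins 1 of 2 groups, Park wins 1. Park wins overall but not every group — no Simpson reversal.

No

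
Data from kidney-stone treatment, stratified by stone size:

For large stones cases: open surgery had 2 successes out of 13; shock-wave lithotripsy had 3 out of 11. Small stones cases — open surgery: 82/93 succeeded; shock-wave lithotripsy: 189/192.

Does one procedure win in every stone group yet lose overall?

Large stones: open surgery 2/13 = 15.4%, shock-wave lithotripsy 3/11 = 27.3% → shock-wave lithotripsy
Small stones: open surgery 82/93 = 88.2%, shock-wave lithotripsy 189/192 = 98.4% → shock-wave lithotripsy
Overall: open surgery 84/106 = 79.2%, shock-wave lithotripsy 192/203 = 94.6% → shock-wave lithotripsy
Shock-wave lithotripsy wins overall and in every stone group — no reversal.

No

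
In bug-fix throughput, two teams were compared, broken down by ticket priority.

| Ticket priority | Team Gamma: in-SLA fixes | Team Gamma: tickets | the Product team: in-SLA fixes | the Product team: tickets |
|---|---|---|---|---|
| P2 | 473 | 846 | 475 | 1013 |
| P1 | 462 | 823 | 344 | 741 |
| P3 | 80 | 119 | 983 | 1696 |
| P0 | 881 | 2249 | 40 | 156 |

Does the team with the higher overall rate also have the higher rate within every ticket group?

P2: Team Gamma 473/846 = 55.9%, the Product team 475/1013 = 46.9% → Team Gamma
P1: Team Gamma 462/823 = 56.1%, the Product team 344/741 = 46.4% → Team Gamma
P3: Team Gamma 80/119 = 67.2%, the Product team 983/1696 = 58.0% → Team Gamma
P0: Team Gamma 881/2249 = 39.2%, the Product team 40/156 = 25.6% → Team Gamma
Overall: Team Gamma 1896/4037 = 47.0%, the Product team 1842/3606 = 51.1% → the Product team
Team Gamma wins each ticket group but the Product team wins overall — the comparison reverses. Team Gamma's tickets skew toward P0, which has a lower base rate.

No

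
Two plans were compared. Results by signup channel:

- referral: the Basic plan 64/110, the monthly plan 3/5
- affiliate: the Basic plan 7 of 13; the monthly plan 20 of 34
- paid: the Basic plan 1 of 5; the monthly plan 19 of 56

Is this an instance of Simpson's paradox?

Referral: the Basic plan 64/110 = 58.2%, the monthly plan 3/5 = 60.0% → the monthly plan
Affiliate: the Basic plan 7/13 = 53.8%, the monthly plan 20/34 = 58.8% → the monthly plan
Paid: the Basic plan 1/5 = 20.0%, the monthly plan 19/56 = 33.9% → the monthly plan
Overall: the Basic plan 72/128 = 56.2%, the monthly plan 42/95 = 44.2% → the Basic plan
The monthly plan wins each signup group but the Basic plan wins overall — the comparison reverses. The monthly plan's customers skew toward paid, which has a lower base rate.

Yes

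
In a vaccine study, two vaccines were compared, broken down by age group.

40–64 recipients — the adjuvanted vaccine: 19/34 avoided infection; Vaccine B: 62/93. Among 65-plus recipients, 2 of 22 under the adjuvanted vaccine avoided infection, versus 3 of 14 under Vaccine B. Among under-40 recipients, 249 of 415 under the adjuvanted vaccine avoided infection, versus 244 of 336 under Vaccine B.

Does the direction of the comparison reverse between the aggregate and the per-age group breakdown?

40–64: the adjuvanted vaccine 19/34 = 55.9%, Vaccine B 62/93 = 66.7% → Vaccine B
65-plus: the adjuvanted vaccine 2/22 = 9.1%, Vaccine B 3/14 = 21.4% → Vaccine B
Under-40: the adjuvanted vaccine 249/415 = 60.0%, Vaccine B 244/336 = 72.6% → Vaccine B
Overall: the adjuvanted vaccine 270/471 = 57.3%, Vaccine B 309/443 = 69.8% → Vaccine B
Vaccine B wins overall and in every age group — no reversal.

No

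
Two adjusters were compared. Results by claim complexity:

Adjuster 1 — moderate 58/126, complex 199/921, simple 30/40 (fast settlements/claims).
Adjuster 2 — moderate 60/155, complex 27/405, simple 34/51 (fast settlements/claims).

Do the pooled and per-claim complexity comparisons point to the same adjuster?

Moderate: Adjuster 1 58/126 = 46.0%, Adjuster 2 60/155 = 38.7% → Adjuster 1
Complex: Adjuster 1 199/921 = 21.6%, Adjuster 2 27/405 = 6.7% → Adjuster 1
Simple: Adjuster 1 30/40 = 75.0%, Adjuster 2 34/51 = 66.7% → Adjuster 1
Overall: Adjuster 1 287/1087 = 26.4%, Adjuster 2 121/611 = 19.8% → Adjuster 1
Adjuster 1 wins overall and in every claim group — no reversal.

Yes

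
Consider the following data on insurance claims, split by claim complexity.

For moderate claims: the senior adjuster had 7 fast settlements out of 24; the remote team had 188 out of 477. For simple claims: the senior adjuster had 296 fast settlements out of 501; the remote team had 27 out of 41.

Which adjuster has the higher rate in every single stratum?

the remote team

Moderate: the senior adjuster 7/24 = 29.2%, the remote team 188/477 = 39.4% → the remote team
Simple: the senior adjuster 296/501 = 59.1%, the remote team 27/41 = 65.9% → the remote team
The remote team has the higher rate in both groups.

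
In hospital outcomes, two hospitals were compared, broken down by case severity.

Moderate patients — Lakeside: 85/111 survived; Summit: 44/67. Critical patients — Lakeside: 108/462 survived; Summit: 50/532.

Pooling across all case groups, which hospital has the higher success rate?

Lakeside

Moderate: Lakeside 85/111 = 76.6%, Summit 44/67 = 65.7% → Lakeside
Critical: Lakeside 108/462 = 23.4%, Summit 50/532 = 9.4% → Lakeside
Overall: Lakeside 193/573 = 33.7%, Summit 94/599 = 15.7% → Lakeside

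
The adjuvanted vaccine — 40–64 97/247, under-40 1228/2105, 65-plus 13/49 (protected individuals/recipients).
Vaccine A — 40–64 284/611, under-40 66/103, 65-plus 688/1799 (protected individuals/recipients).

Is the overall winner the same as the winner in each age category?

No

40–64: the adjuvanted vaccine 97/247 = 39.3%, Vaccine A 284/611 = 46.5% → Vaccine A
Under-40: the adjuvanted vaccine 1228/2105 = 58.3%, Vaccine A 66/103 = 64.1% → Vaccine A
65-plus: the adjuvanted vaccine 13/49 = 26.5%, Vaccine A 688/1799 = 38.2% → Vaccine A
Overall: the adjuvanted vaccine 1338/2401 = 55.7%, Vaccine A 1038/2513 = 41.3% → the adjuvanted vaccine
Vaccine A wins each age group but the adjuvanted vaccine wins overall — the comparison reverses. Vaccine A's recipients skew toward 65-plus, which has a lower base rate.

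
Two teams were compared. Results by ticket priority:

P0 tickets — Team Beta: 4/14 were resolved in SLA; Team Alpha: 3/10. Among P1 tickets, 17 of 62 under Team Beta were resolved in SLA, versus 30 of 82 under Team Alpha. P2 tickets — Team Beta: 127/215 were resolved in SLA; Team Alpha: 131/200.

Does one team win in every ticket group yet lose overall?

No

P0: Team Beta 4/14 = 28.6%, Team Alpha 3/10 = 30.0% → Team Alpha
P1: Team Beta 17/62 = 27.4%, Team Alpha 30/82 = 36.6% → Team Alpha
P2: Team Beta 127/215 = 59.1%, Team Alpha 131/200 = 65.5% → Team Alpha
Overall: Team Beta 148/291 = 50.9%, Team Alpha 164/292 = 56.2% → Team Alpha
Team Alpha wins overall and in every ticket group — no reversal.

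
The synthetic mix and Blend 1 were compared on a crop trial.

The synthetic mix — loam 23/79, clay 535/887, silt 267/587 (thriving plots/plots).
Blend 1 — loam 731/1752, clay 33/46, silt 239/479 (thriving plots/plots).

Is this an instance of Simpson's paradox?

Loam: the synthetic mix 23/79 = 29.1%, Blend 1 731/1752 = 41.7% → Blend 1
Clay: the synthetic mix 535/887 = 60.3%, Blend 1 33/46 = 71.7% → Blend 1
Silt: the synthetic mix 267/587 = 45.5%, Blend 1 239/479 = 49.9% → Blend 1
Overall: the synthetic mix 825/1553 = 53.1%, Blend 1 1003/2277 = 44.0% → the synthetic mix
Blend 1 wins each soil group but the synthetic mix wins overall — the comparison reverses. Blend 1's plots skew toward loam, which has a lower base rate.

Yes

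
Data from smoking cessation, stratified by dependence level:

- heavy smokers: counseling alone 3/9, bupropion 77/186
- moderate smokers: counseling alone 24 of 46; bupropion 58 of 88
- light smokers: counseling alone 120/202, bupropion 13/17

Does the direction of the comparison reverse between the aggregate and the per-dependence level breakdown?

Heavy smokers: counseling alone 3/9 = 33.3%, bupropion 77/186 = 41.4% → bupropion
Moderate smokers: counseling alone 24/46 = 52.2%, bupropion 58/88 = 65.9% → bupropion
Light smokers: counseling alone 120/202 = 59.4%, bupropion 13/17 = 76.5% → bupropion
Overall: counseling alone 147/257 = 57.2%, bupropion 148/291 = 50.9% → counseling alone
Bupropion wins each dependence group but counseling alone wins overall — the comparison reverses. Bupropion's participants skew toward heavy smokers, which has a lower base rate.

Yes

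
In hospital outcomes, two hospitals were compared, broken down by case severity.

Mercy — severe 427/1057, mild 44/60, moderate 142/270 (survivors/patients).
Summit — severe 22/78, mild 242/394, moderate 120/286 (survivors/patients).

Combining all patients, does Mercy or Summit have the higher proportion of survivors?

Severe: Mercy 427/1057 = 40.4%, Summit 22/78 = 28.2% → Mercy
Mild: Mercy 44/60 = 73.3%, Summit 242/394 = 61.4% → Mercy
Moderate: Mercy 142/270 = 52.6%, Summit 120/286 = 42.0% → Mercy
Overall: Mercy 613/1387 = 44.2%, Summit 384/758 = 50.7% → Summit
(Mercy wins every case group but Summit wins overall — Mercy's patients skew toward the low-rate severe group.)

Summit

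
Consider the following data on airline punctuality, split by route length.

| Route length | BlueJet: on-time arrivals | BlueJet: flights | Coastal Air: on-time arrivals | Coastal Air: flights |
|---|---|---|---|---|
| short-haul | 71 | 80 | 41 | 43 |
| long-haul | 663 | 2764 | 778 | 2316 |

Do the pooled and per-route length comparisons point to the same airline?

Yes

Short-haul: BlueJet 71/80 = 88.8%, Coastal Air 41/43 = 95.3% → Coastal Air
Long-haul: BlueJet 663/2764 = 24.0%, Coastal Air 778/2316 = 33.6% → Coastal Air
Overall: BlueJet 734/2844 = 25.8%, Coastal Air 819/2359 = 34.7% → Coastal Air
Coastal Air wins overall and in every route group — no reversal.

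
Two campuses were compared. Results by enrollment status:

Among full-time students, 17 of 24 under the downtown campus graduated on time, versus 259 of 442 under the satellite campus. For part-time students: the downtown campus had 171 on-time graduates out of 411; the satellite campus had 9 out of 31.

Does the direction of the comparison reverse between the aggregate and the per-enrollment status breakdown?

Yes

Full-time: the downtown campus 17/24 = 70.8%, the satellite campus 259/442 = 58.6% → the downtown campus
Part-time: the downtown campus 171/411 = 41.6%, the satellite campus 9/31 = 29.0% → the downtown campus
Overall: the downtown campus 188/435 = 43.2%, the satellite campus 268/473 = 56.7% → the satellite campus
The downtown campus wins each enrollment group but the satellite campus wins overall — the comparison reverses. The downtown campus's students skew toward part-time, which has a lower base rate.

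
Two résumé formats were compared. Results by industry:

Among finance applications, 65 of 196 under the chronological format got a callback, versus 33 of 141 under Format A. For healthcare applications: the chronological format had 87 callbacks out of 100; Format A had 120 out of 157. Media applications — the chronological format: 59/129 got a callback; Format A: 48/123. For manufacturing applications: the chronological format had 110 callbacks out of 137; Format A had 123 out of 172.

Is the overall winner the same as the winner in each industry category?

Finance: the chronological format 65/196 = 33.2%, Format A 33/141 = 23.4% → the chronological format
Healthcare: the chronological format 87/100 = 87.0%, Format A 120/157 = 76.4% → the chronological format
Media: the chronological format 59/129 = 45.7%, Format A 48/123 = 39.0% → the chronological format
Manufacturing: the chronological format 110/137 = 80.3%, Format A 123/172 = 71.5% → the chronological format
Overall: the chronological format 321/562 = 57.1%, Format A 324/593 = 54.6% → the chronological format
The chronological format wins overall and in every industry group — no reversal.

Yes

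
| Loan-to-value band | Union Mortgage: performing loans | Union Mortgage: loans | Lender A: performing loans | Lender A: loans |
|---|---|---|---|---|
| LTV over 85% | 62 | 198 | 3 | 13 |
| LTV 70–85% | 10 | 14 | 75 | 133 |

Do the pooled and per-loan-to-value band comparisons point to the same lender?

LTV over 85%: Union Mortgage 62/198 = 31.3%, Lender A 3/13 = 23.1% → Union Mortgage
LTV 70–85%: Union Mortgage 10/14 = 71.4%, Lender A 75/133 = 56.4% → Union Mortgage
Overall: Union Mortgage 72/212 = 34.0%, Lender A 78/146 = 53.4% → Lender A
Union Mortgage wins each loan-to-value group but Lender A wins overall — the comparison reverses. Union Mortgage's loans skew toward LTV over 85%, which has a lower base rate.

No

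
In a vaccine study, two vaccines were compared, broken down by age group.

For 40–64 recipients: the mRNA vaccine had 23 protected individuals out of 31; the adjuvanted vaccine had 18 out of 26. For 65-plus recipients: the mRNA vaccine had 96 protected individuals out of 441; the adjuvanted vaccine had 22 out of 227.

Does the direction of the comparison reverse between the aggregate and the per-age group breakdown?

40–64: the mRNA vaccine 23/31 = 74.2%, the adjuvanted vaccine 18/26 = 69.2% → the mRNA vaccine
65-plus: the mRNA vaccine 96/441 = 21.8%, the adjuvanted vaccine 22/227 = 9.7% → the mRNA vaccine
Overall: the mRNA vaccine 119/472 = 25.2%, the adjuvanted vaccine 40/253 = 15.8% → the mRNA vaccine
The mRNA vaccine wins overall and in every age group — no reversal.

No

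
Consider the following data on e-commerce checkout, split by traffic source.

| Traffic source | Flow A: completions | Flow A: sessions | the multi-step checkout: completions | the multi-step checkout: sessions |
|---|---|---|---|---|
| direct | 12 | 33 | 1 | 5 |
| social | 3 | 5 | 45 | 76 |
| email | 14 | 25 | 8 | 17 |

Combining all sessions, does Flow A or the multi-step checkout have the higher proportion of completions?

Direct: Flow A 12/33 = 36.4%, the multi-step checkout 1/5 = 20.0% → Flow A
Social: Flow A 3/5 = 60.0%, the multi-step checkout 45/76 = 59.2% → Flow A
Email: Flow A 14/25 = 56.0%, the multi-step checkout 8/17 = 47.1% → Flow A
Overall: Flow A 29/63 = 46.0%, the multi-step checkout 54/98 = 55.1% → the multi-step checkout
(Flow A wins every traffic group but the multi-step checkout wins overall — Flow A's sessions skew toward the low-rate direct group.)

the multi-step checkout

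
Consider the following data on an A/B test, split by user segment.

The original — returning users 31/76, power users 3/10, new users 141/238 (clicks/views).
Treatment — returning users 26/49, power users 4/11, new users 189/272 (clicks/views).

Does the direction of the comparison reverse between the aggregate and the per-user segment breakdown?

Returning users: the original 31/76 = 40.8%, Treatment 26/49 = 53.1% → Treatment
Power users: the original 3/10 = 30.0%, Treatment 4/11 = 36.4% → Treatment
New users: the original 141/238 = 59.2%, Treatment 189/272 = 69.5% → Treatment
Overall: the original 175/324 = 54.0%, Treatment 219/332 = 66.0% → Treatment
Treatment wins overall and in every user group — no reversal.

No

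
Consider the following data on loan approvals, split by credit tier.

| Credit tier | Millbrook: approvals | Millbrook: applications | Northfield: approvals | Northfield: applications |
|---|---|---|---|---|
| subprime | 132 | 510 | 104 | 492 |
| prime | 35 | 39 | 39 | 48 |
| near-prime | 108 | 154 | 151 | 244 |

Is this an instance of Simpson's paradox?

Subprime: Millbrook 132/510 = 25.9%, Northfield 104/492 = 21.1% → Millbrook
Prime: Millbrook 35/39 = 89.7%, Northfield 39/48 = 81.2% → Millbrook
Near-prime: Millbrook 108/154 = 70.1%, Northfield 151/244 = 61.9% → Millbrook
Overall: Millbrook 275/703 = 39.1%, Northfield 294/784 = 37.5% → Millbrook
Millbrook wins overall and in every credit group — no reversal.

No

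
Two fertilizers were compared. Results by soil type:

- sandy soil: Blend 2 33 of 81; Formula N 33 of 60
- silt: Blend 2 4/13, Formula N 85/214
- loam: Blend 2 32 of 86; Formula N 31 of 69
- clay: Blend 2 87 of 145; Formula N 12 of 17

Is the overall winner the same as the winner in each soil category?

No

Sandy soil: Blend 2 33/81 = 40.7%, Formula N 33/60 = 55.0% → Formula N
Silt: Blend 2 4/13 = 30.8%, Formula N 85/214 = 39.7% → Formula N
Loam: Blend 2 32/86 = 37.2%, Formula N 31/69 = 44.9% → Formula N
Clay: Blend 2 87/145 = 60.0%, Formula N 12/17 = 70.6% → Formula N
Overall: Blend 2 156/325 = 48.0%, Formula N 161/360 = 44.7% → Blend 2
Formula N wins each soil group but Blend 2 wins overall — the comparison reverses. Formula N's plots skew toward silt, which has a lower base rate.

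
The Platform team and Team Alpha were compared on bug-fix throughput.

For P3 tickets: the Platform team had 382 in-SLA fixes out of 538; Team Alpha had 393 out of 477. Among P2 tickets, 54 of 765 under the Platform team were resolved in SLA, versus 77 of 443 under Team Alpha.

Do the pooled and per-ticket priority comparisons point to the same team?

Yes

P3: the Platform team 382/538 = 71.0%, Team Alpha 393/477 = 82.4% → Team Alpha
P2: the Platform team 54/765 = 7.1%, Team Alpha 77/443 = 17.4% → Team Alpha
Overall: the Platform team 436/1303 = 33.5%, Team Alpha 470/920 = 51.1% → Team Alpha
Team Alpha wins overall and in every ticket group — no reversal.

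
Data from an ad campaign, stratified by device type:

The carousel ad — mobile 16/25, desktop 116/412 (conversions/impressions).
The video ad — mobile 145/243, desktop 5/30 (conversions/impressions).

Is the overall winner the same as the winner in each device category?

No

Mobile: the carousel ad 16/25 = 64.0%, the video ad 145/243 = 59.7% → the carousel ad
Desktop: the carousel ad 116/412 = 28.2%, the video ad 5/30 = 16.7% → the carousel ad
Overall: the carousel ad 132/437 = 30.2%, the video ad 150/273 = 54.9% → the video ad
The carousel ad wins each device group but the video ad wins overall — the comparison reverses. The carousel ad's impressions skew toward desktop, which has a lower base rate.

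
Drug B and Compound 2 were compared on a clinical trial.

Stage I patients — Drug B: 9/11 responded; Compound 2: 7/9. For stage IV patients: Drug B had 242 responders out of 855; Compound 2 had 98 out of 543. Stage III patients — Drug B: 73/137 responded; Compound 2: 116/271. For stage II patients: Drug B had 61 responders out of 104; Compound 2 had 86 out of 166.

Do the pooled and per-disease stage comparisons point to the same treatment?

Stage I: Drug B 9/11 = 81.8%, Compound 2 7/9 = 77.8% → Drug B
Stage IV: Drug B 242/855 = 28.3%, Compound 2 98/543 = 18.0% → Drug B
Stage III: Drug B 73/137 = 53.3%, Compound 2 116/271 = 42.8% → Drug B
Stage II: Drug B 61/104 = 58.7%, Compound 2 86/166 = 51.8% → Drug B
Overall: Drug B 385/1107 = 34.8%, Compound 2 307/989 = 31.0% → Drug B
Drug B wins overall and in every disease group — no reversal.

Yes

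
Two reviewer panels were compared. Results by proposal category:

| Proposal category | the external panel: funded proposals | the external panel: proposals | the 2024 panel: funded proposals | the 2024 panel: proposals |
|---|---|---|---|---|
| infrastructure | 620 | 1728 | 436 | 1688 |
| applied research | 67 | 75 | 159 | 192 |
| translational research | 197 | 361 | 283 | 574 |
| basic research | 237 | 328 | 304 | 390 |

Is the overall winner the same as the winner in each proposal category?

Infrastructure: the external panel 620/1728 = 35.9%, the 2024 panel 436/1688 = 25.8% → the external panel
Applied research: the external panel 67/75 = 89.3%, the 2024 panel 159/192 = 82.8% → the external panel
Translational research: the external panel 197/361 = 54.6%, the 2024 panel 283/574 = 49.3% → the external panel
Basic research: the external panel 237/328 = 72.3%, the 2024 panel 304/390 = 77.9% → the 2024 panel
Overall: the external panel 1121/2492 = 45.0%, the 2024 panel 1182/2844 = 41.6% → the external panel
Neither sweeps: the external panel wins 3 of 4 groups, the 2024 panel wins 1. The external panel wins overall but not every group — no Simpson reversal.

No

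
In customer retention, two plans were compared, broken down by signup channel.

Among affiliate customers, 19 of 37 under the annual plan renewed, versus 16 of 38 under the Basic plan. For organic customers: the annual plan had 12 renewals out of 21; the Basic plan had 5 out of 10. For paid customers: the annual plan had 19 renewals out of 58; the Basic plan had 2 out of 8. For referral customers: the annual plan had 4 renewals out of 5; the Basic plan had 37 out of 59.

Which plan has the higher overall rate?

the Basic plan

Affiliate: the annual plan 19/37 = 51.4%, the Basic plan 16/38 = 42.1% → the annual plan
Organic: the annual plan 12/21 = 57.1%, the Basic plan 5/10 = 50.0% → the annual plan
Paid: the annual plan 19/58 = 32.8%, the Basic plan 2/8 = 25.0% → the annual plan
Referral: the annual plan 4/5 = 80.0%, the Basic plan 37/59 = 62.7% → the annual plan
Overall: the annual plan 54/121 = 44.6%, the Basic plan 60/115 = 52.2% → the Basic plan
(The annual plan wins every signup group but the Basic plan wins overall — the annual plan's customers skew toward the low-rate paid group.)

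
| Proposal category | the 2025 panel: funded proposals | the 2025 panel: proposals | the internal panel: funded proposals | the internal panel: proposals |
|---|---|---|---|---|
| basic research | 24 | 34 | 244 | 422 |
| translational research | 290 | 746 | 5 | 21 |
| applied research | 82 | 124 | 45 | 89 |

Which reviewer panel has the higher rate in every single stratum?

Basic research: the 2025 panel 24/34 = 70.6%, the internal panel 244/422 = 57.8% → the 2025 panel
Translational research: the 2025 panel 290/746 = 38.9%, the internal panel 5/21 = 23.8% → the 2025 panel
Applied research: the 2025 panel 82/124 = 66.1%, the internal panel 45/89 = 50.6% → the 2025 panel
The 2025 panel has the higher rate in all 3 groups.

the 2025 panel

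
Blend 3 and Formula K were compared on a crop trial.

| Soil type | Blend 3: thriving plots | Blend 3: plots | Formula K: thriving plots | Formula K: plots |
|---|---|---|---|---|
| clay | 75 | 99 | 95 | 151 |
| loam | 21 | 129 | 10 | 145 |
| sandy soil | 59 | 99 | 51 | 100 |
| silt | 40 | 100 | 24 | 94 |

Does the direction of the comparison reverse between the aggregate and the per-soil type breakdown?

Clay: Blend 3 75/99 = 75.8%, Formula K 95/151 = 62.9% → Blend 3
Loam: Blend 3 21/129 = 16.3%, Formula K 10/145 = 6.9% → Blend 3
Sandy soil: Blend 3 59/99 = 59.6%, Formula K 51/100 = 51.0% → Blend 3
Silt: Blend 3 40/100 = 40.0%, Formula K 24/94 = 25.5% → Blend 3
Overall: Blend 3 195/427 = 45.7%, Formula K 180/490 = 36.7% → Blend 3
Blend 3 wins overall and in every soil group — no reversal.

No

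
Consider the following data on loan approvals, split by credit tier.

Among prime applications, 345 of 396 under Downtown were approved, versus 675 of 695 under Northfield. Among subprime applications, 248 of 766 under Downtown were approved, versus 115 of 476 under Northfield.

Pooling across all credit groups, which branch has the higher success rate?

Northfield

Prime: Downtown 345/396 = 87.1%, Northfield 675/695 = 97.1% → Northfield
Subprime: Downtown 248/766 = 32.4%, Northfield 115/476 = 24.2% → Downtown
Overall: Downtown 593/1162 = 51.0%, Northfield 790/1171 = 67.5% → Northfield
(Neither sweeps every credit group, but Northfield has the higher pooled rate.)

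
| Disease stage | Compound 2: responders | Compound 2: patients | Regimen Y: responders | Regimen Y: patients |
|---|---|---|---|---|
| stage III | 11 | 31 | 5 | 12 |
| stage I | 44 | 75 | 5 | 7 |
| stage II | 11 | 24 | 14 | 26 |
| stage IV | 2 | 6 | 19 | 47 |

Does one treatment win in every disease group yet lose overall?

Stage III: Compound 2 11/31 = 35.5%, Regimen Y 5/12 = 41.7% → Regimen Y
Stage I: Compound 2 44/75 = 58.7%, Regimen Y 5/7 = 71.4% → Regimen Y
Stage II: Compound 2 11/24 = 45.8%, Regimen Y 14/26 = 53.8% → Regimen Y
Stage IV: Compound 2 2/6 = 33.3%, Regimen Y 19/47 = 40.4% → Regimen Y
Overall: Compound 2 68/136 = 50.0%, Regimen Y 43/92 = 46.7% → Compound 2
Regimen Y wins each disease group but Compound 2 wins overall — the comparison reverses. Regimen Y's patients skew toward stage IV, which has a lower base rate.

Yes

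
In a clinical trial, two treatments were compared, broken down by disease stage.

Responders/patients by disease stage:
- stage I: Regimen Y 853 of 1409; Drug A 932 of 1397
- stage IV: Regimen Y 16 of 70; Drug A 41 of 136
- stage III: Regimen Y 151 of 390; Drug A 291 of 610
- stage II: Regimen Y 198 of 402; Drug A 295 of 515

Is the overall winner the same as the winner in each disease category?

Stage I: Regimen Y 853/1409 = 60.5%, Drug A 932/1397 = 66.7% → Drug A
Stage IV: Regimen Y 16/70 = 22.9%, Drug A 41/136 = 30.1% → Drug A
Stage III: Regimen Y 151/390 = 38.7%, Drug A 291/610 = 47.7% → Drug A
Stage II: Regimen Y 198/402 = 49.3%, Drug A 295/515 = 57.3% → Drug A
Overall: Regimen Y 1218/2271 = 53.6%, Drug A 1559/2658 = 58.7% → Drug A
Drug A wins overall and in every disease group — no reversal.

Yes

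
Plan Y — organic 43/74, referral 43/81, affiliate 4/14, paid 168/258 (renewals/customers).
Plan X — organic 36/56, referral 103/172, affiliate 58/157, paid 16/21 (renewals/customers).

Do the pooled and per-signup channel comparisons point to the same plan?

No

Organic: Plan Y 43/74 = 58.1%, Plan X 36/56 = 64.3% → Plan X
Referral: Plan Y 43/81 = 53.1%, Plan X 103/172 = 59.9% → Plan X
Affiliate: Plan Y 4/14 = 28.6%, Plan X 58/157 = 36.9% → Plan X
Paid: Plan Y 168/258 = 65.1%, Plan X 16/21 = 76.2% → Plan X
Overall: Plan Y 258/427 = 60.4%, Plan X 213/406 = 52.5% → Plan Y
Plan X wins each signup group but Plan Y wins overall — the comparison reverses. Plan X's customers skew toward affiliate, which has a lower base rate.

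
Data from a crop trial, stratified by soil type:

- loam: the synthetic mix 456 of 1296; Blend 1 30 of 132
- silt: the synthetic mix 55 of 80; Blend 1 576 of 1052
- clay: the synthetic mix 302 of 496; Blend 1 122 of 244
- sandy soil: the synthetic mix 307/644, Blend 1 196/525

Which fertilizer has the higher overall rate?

Blend 1

Loam: the synthetic mix 456/1296 = 35.2%, Blend 1 30/132 = 22.7% → the synthetic mix
Silt: the synthetic mix 55/80 = 68.8%, Blend 1 576/1052 = 54.8% → the synthetic mix
Clay: the synthetic mix 302/496 = 60.9%, Blend 1 122/244 = 50.0% → the synthetic mix
Sandy soil: the synthetic mix 307/644 = 47.7%, Blend 1 196/525 = 37.3% → the synthetic mix
Overall: the synthetic mix 1120/2516 = 44.5%, Blend 1 924/1953 = 47.3% → Blend 1
(The synthetic mix wins every soil group but Blend 1 wins overall — the synthetic mix's plots skew toward the low-rate loam group.)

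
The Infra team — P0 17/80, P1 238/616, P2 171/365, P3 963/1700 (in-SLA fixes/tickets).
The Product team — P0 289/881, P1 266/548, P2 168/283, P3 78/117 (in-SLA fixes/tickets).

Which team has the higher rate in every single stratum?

P0: the Infra team 17/80 = 21.2%, the Product team 289/881 = 32.8% → the Product team
P1: the Infra team 238/616 = 38.6%, the Product team 266/548 = 48.5% → the Product team
P2: the Infra team 171/365 = 46.8%, the Product team 168/283 = 59.4% → the Product team
P3: the Infra team 963/1700 = 56.6%, the Product team 78/117 = 66.7% → the Product team
The Product team has the higher rate in all 4 groups.

the Product team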